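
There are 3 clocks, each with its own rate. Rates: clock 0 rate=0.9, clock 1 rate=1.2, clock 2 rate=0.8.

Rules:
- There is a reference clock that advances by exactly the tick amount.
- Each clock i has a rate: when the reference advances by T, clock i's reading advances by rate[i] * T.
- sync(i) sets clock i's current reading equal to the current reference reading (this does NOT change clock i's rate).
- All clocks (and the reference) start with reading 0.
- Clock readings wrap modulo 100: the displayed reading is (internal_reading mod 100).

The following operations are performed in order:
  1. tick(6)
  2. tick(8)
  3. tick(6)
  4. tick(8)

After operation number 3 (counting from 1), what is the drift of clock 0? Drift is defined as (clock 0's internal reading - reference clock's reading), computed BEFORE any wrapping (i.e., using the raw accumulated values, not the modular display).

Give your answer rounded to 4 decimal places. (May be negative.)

After op 1 tick(6): ref=6.0000 raw=[5.4000 7.2000 4.8000]
After op 2 tick(8): ref=14.0000 raw=[12.6000 16.8000 11.2000]
After op 3 tick(6): ref=20.0000 raw=[18.0000 24.0000 16.0000]
Drift of clock 0 after op 3: 18.0000 - 20.0000 = -2.0000

Answer: -2.0000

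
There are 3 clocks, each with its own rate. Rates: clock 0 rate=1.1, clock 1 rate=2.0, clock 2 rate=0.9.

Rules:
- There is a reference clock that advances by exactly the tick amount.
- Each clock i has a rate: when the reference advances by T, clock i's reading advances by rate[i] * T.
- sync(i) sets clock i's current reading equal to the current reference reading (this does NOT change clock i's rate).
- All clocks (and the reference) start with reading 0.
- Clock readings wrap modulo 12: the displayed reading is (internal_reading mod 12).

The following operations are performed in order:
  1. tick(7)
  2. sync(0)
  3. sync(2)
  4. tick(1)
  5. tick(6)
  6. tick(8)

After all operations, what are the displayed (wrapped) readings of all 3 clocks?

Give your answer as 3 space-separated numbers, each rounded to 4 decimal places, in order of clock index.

After op 1 tick(7): ref=7.0000 raw=[7.7000 14.0000 6.3000]
After op 2 sync(0): ref=7.0000 raw=[7.0000 14.0000 6.3000]
After op 3 sync(2): ref=7.0000 raw=[7.0000 14.0000 7.0000]
After op 4 tick(1): ref=8.0000 raw=[8.1000 16.0000 7.9000]
After op 5 tick(6): ref=14.0000 raw=[14.7000 28.0000 13.3000]
After op 6 tick(8): ref=22.0000 raw=[23.5000 44.0000 20.5000]
Wrap final raw readings (mod 12): 23.5000 mod 12 = 11.5000; 44.0000 mod 12 = 8.0000; 20.5000 mod 12 = 8.5000

Answer: 11.5000 8.0000 8.5000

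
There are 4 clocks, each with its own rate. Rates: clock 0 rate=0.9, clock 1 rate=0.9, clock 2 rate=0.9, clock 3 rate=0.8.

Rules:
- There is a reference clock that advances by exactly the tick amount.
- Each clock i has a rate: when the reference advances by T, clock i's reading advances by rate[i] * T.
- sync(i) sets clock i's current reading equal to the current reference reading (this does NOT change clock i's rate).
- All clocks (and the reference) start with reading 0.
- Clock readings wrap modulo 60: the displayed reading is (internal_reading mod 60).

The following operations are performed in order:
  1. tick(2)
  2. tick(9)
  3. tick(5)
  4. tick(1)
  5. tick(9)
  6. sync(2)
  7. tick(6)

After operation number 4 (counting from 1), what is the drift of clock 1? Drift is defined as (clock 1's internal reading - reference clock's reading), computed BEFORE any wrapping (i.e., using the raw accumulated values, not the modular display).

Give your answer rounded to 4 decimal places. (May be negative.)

After op 1 tick(2): ref=2.0000 raw=[1.8000 1.8000 1.8000 1.6000]
After op 2 tick(9): ref=11.0000 raw=[9.9000 9.9000 9.9000 8.8000]
After op 3 tick(5): ref=16.0000 raw=[14.4000 14.4000 14.4000 12.8000]
After op 4 tick(1): ref=17.0000 raw=[15.3000 15.3000 15.3000 13.6000]
Drift of clock 1 after op 4: 15.3000 - 17.0000 = -1.7000

Answer: -1.7000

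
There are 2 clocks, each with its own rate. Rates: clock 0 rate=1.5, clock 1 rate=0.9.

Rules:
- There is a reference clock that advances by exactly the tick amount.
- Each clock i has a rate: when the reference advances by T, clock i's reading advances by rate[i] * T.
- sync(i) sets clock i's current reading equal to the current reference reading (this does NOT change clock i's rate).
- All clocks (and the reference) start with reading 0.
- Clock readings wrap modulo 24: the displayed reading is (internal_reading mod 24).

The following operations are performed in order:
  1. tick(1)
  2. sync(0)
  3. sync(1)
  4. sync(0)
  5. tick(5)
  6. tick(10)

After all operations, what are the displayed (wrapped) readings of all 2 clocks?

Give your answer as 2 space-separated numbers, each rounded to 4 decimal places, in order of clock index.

Answer: 23.5000 14.5000

Derivation:
After op 1 tick(1): ref=1.0000 raw=[1.5000 0.9000]
After op 2 sync(0): ref=1.0000 raw=[1.0000 0.9000]
After op 3 sync(1): ref=1.0000 raw=[1.0000 1.0000]
After op 4 sync(0): ref=1.0000 raw=[1.0000 1.0000]
After op 5 tick(5): ref=6.0000 raw=[8.5000 5.5000]
After op 6 tick(10): ref=16.0000 raw=[23.5000 14.5000]
Wrap final raw readings (mod 24): 23.5000 mod 24 = 23.5000; 14.5000 mod 24 = 14.5000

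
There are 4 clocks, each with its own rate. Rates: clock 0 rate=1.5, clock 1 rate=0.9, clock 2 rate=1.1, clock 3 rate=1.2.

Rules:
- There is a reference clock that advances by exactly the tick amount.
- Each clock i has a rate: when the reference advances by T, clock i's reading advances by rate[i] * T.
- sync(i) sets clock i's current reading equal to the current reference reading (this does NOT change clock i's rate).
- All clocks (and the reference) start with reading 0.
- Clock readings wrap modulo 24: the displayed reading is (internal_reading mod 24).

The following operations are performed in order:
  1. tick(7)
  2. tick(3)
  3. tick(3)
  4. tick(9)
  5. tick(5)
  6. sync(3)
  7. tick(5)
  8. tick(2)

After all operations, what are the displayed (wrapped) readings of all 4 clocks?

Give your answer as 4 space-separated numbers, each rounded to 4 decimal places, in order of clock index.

After op 1 tick(7): ref=7.0000 raw=[10.5000 6.3000 7.7000 8.4000]
After op 2 tick(3): ref=10.0000 raw=[15.0000 9.0000 11.0000 12.0000]
After op 3 tick(3): ref=13.0000 raw=[19.5000 11.7000 14.3000 15.6000]
After op 4 tick(9): ref=22.0000 raw=[33.0000 19.8000 24.2000 26.4000]
After op 5 tick(5): ref=27.0000 raw=[40.5000 24.3000 29.7000 32.4000]
After op 6 sync(3): ref=27.0000 raw=[40.5000 24.3000 29.7000 27.0000]
After op 7 tick(5): ref=32.0000 raw=[48.0000 28.8000 35.2000 33.0000]
After op 8 tick(2): ref=34.0000 raw=[51.0000 30.6000 37.4000 35.4000]
Wrap final raw readings (mod 24): 51.0000 mod 24 = 3.0000; 30.6000 mod 24 = 6.6000; 37.4000 mod 24 = 13.4000; 35.4000 mod 24 = 11.4000

Answer: 3.0000 6.6000 13.4000 11.4000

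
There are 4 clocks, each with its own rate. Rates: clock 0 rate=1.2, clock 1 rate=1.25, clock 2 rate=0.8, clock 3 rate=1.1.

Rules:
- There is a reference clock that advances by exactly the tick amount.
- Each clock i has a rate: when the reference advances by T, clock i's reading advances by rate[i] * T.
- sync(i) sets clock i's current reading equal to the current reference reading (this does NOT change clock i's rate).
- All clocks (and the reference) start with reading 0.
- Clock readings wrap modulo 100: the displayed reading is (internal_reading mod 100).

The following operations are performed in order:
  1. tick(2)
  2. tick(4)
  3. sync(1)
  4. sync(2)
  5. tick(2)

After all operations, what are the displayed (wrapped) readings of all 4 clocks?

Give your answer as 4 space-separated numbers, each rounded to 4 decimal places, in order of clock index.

Answer: 9.6000 8.5000 7.6000 8.8000

Derivation:
After op 1 tick(2): ref=2.0000 raw=[2.4000 2.5000 1.6000 2.2000]
After op 2 tick(4): ref=6.0000 raw=[7.2000 7.5000 4.8000 6.6000]
After op 3 sync(1): ref=6.0000 raw=[7.2000 6.0000 4.8000 6.6000]
After op 4 sync(2): ref=6.0000 raw=[7.2000 6.0000 6.0000 6.6000]
After op 5 tick(2): ref=8.0000 raw=[9.6000 8.5000 7.6000 8.8000]
Wrap final raw readings (mod 100): 9.6000 mod 100 = 9.6000; 8.5000 mod 100 = 8.5000; 7.6000 mod 100 = 7.6000; 8.8000 mod 100 = 8.8000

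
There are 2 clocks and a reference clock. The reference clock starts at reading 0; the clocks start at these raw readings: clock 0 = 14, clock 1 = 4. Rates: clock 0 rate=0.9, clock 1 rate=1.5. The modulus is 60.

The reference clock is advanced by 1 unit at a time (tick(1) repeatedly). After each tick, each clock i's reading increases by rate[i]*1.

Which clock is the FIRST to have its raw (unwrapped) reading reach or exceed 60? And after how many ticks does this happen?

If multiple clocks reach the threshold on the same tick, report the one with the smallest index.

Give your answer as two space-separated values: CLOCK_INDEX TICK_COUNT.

Answer: 1 38

Derivation:
clock 0: start=14, rate=0.9, needs 60-14 = 46; ticks = ceil(46/0.9) = ceil(51.1111) = 52; reading at tick 52 = 14 + 0.9*52 = 60.8000
clock 1: start=4, rate=1.5, needs 60-4 = 56; ticks = ceil(56/1.5) = ceil(37.3333) = 38; reading at tick 38 = 4 + 1.5*38 = 61.0000
Minimum tick count = 38; winners = [1]; smallest index = 1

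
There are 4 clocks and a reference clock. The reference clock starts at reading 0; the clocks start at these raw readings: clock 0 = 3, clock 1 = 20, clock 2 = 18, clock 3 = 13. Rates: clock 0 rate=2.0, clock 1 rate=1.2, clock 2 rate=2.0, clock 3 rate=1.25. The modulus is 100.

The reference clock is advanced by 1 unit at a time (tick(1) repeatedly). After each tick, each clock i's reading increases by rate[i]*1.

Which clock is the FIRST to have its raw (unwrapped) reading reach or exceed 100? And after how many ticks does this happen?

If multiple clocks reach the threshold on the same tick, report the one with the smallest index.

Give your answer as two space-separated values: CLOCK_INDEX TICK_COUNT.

clock 0: start=3, rate=2.0, needs 100-3 = 97; ticks = ceil(97/2.0) = ceil(48.5000) = 49; reading at tick 49 = 3 + 2.0*49 = 101.0000
clock 1: start=20, rate=1.2, needs 100-20 = 80; ticks = ceil(80/1.2) = ceil(66.6667) = 67; reading at tick 67 = 20 + 1.2*67 = 100.4000
clock 2: start=18, rate=2.0, needs 100-18 = 82; ticks = ceil(82/2.0) = ceil(41.0000) = 41; reading at tick 41 = 18 + 2.0*41 = 100.0000
clock 3: start=13, rate=1.25, needs 100-13 = 87; ticks = ceil(87/1.25) = ceil(69.6000) = 70; reading at tick 70 = 13 + 1.25*70 = 100.5000
Minimum tick count = 41; winners = [2]; smallest index = 2

Answer: 2 41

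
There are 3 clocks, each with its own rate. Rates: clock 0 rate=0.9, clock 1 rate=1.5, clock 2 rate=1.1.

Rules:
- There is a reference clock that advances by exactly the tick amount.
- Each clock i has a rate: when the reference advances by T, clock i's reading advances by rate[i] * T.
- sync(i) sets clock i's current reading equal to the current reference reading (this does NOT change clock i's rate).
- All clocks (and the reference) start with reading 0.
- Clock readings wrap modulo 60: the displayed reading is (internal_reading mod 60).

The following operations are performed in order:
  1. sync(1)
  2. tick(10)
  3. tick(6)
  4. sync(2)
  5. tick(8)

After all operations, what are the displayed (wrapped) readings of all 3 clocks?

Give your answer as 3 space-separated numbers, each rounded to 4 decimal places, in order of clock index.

After op 1 sync(1): ref=0.0000 raw=[0.0000 0.0000 0.0000]
After op 2 tick(10): ref=10.0000 raw=[9.0000 15.0000 11.0000]
After op 3 tick(6): ref=16.0000 raw=[14.4000 24.0000 17.6000]
After op 4 sync(2): ref=16.0000 raw=[14.4000 24.0000 16.0000]
After op 5 tick(8): ref=24.0000 raw=[21.6000 36.0000 24.8000]
Wrap final raw readings (mod 60): 21.6000 mod 60 = 21.6000; 36.0000 mod 60 = 36.0000; 24.8000 mod 60 = 24.8000

Answer: 21.6000 36.0000 24.8000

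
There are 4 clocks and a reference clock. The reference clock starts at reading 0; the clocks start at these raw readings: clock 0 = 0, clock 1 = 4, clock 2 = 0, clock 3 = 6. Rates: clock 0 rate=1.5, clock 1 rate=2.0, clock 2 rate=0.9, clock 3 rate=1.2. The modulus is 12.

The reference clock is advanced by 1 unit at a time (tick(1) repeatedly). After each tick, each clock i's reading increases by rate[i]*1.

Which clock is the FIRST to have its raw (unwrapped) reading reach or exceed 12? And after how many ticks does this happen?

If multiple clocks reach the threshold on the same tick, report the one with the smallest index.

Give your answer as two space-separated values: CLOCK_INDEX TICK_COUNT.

Answer: 1 4

Derivation:
clock 0: start=0, rate=1.5, needs 12-0 = 12; ticks = ceil(12/1.5) = ceil(8.0000) = 8; reading at tick 8 = 0 + 1.5*8 = 12.0000
clock 1: start=4, rate=2.0, needs 12-4 = 8; ticks = ceil(8/2.0) = ceil(4.0000) = 4; reading at tick 4 = 4 + 2.0*4 = 12.0000
clock 2: start=0, rate=0.9, needs 12-0 = 12; ticks = ceil(12/0.9) = ceil(13.3333) = 14; reading at tick 14 = 0 + 0.9*14 = 12.6000
clock 3: start=6, rate=1.2, needs 12-6 = 6; ticks = ceil(6/1.2) = ceil(5.0000) = 5; reading at tick 5 = 6 + 1.2*5 = 12.0000
Minimum tick count = 4; winners = [1]; smallest index = 1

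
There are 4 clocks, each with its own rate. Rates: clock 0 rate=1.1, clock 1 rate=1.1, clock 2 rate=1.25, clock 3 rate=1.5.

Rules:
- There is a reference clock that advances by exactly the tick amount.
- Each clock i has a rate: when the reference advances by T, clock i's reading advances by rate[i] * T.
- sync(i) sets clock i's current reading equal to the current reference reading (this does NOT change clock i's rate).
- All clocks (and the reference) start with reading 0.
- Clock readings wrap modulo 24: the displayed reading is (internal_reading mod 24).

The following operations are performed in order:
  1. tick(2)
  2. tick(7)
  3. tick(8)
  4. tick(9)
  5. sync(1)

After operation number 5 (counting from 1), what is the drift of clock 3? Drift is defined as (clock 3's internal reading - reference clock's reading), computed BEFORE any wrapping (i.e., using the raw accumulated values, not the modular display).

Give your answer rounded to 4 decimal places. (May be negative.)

After op 1 tick(2): ref=2.0000 raw=[2.2000 2.2000 2.5000 3.0000]
After op 2 tick(7): ref=9.0000 raw=[9.9000 9.9000 11.2500 13.5000]
After op 3 tick(8): ref=17.0000 raw=[18.7000 18.7000 21.2500 25.5000]
After op 4 tick(9): ref=26.0000 raw=[28.6000 28.6000 32.5000 39.0000]
After op 5 sync(1): ref=26.0000 raw=[28.6000 26.0000 32.5000 39.0000]
Drift of clock 3 after op 5: 39.0000 - 26.0000 = 13.0000

Answer: 13.0000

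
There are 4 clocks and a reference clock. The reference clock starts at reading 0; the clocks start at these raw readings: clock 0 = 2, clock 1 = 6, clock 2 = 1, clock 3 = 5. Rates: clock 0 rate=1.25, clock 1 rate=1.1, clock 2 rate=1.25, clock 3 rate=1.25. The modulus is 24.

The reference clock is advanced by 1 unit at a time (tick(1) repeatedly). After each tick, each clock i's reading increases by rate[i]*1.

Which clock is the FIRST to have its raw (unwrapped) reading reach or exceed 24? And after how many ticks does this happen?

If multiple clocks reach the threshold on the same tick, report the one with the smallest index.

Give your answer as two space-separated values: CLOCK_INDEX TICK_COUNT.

clock 0: start=2, rate=1.25, needs 24-2 = 22; ticks = ceil(22/1.25) = ceil(17.6000) = 18; reading at tick 18 = 2 + 1.25*18 = 24.5000
clock 1: start=6, rate=1.1, needs 24-6 = 18; ticks = ceil(18/1.1) = ceil(16.3636) = 17; reading at tick 17 = 6 + 1.1*17 = 24.7000
clock 2: start=1, rate=1.25, needs 24-1 = 23; ticks = ceil(23/1.25) = ceil(18.4000) = 19; reading at tick 19 = 1 + 1.25*19 = 24.7500
clock 3: start=5, rate=1.25, needs 24-5 = 19; ticks = ceil(19/1.25) = ceil(15.2000) = 16; reading at tick 16 = 5 + 1.25*16 = 25.0000
Minimum tick count = 16; winners = [3]; smallest index = 3

Answer: 3 16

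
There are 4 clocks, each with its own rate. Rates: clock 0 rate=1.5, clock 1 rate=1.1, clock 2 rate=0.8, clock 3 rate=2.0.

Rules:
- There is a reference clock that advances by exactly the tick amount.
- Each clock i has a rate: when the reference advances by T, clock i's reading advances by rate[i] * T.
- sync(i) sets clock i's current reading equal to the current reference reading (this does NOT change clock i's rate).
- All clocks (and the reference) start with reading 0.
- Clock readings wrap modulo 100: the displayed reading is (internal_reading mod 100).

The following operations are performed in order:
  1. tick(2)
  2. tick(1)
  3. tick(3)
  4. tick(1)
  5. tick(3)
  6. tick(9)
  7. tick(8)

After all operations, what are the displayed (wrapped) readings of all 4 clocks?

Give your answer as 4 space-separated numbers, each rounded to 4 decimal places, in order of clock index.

Answer: 40.5000 29.7000 21.6000 54.0000

Derivation:
After op 1 tick(2): ref=2.0000 raw=[3.0000 2.2000 1.6000 4.0000]
After op 2 tick(1): ref=3.0000 raw=[4.5000 3.3000 2.4000 6.0000]
After op 3 tick(3): ref=6.0000 raw=[9.0000 6.6000 4.8000 12.0000]
After op 4 tick(1): ref=7.0000 raw=[10.5000 7.7000 5.6000 14.0000]
After op 5 tick(3): ref=10.0000 raw=[15.0000 11.0000 8.0000 20.0000]
After op 6 tick(9): ref=19.0000 raw=[28.5000 20.9000 15.2000 38.0000]
After op 7 tick(8): ref=27.0000 raw=[40.5000 29.7000 21.6000 54.0000]
Wrap final raw readings (mod 100): 40.5000 mod 100 = 40.5000; 29.7000 mod 100 = 29.7000; 21.6000 mod 100 = 21.6000; 54.0000 mod 100 = 54.0000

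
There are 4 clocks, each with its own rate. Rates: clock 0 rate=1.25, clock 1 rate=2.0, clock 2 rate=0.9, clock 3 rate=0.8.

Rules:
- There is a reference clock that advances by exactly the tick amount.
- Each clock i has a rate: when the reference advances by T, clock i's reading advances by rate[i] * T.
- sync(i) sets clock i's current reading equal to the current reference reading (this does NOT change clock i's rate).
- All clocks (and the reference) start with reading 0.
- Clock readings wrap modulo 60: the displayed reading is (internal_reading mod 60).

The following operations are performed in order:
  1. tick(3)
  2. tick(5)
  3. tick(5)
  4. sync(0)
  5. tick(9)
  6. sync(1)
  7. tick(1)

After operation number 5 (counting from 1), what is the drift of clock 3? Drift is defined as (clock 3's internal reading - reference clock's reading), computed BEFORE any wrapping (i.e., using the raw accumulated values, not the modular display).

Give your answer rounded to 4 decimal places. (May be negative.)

Answer: -4.4000

Derivation:
After op 1 tick(3): ref=3.0000 raw=[3.7500 6.0000 2.7000 2.4000]
After op 2 tick(5): ref=8.0000 raw=[10.0000 16.0000 7.2000 6.4000]
After op 3 tick(5): ref=13.0000 raw=[16.2500 26.0000 11.7000 10.4000]
After op 4 sync(0): ref=13.0000 raw=[13.0000 26.0000 11.7000 10.4000]
After op 5 tick(9): ref=22.0000 raw=[24.2500 44.0000 19.8000 17.6000]
Drift of clock 3 after op 5: 17.6000 - 22.0000 = -4.4000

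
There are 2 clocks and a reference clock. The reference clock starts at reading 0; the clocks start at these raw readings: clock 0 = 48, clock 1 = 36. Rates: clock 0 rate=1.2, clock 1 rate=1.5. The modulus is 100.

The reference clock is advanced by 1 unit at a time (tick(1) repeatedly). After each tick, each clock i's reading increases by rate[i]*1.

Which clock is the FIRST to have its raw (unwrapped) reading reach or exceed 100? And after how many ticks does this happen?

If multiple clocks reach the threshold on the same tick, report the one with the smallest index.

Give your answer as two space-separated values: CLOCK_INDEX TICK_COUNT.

clock 0: start=48, rate=1.2, needs 100-48 = 52; ticks = ceil(52/1.2) = ceil(43.3333) = 44; reading at tick 44 = 48 + 1.2*44 = 100.8000
clock 1: start=36, rate=1.5, needs 100-36 = 64; ticks = ceil(64/1.5) = ceil(42.6667) = 43; reading at tick 43 = 36 + 1.5*43 = 100.5000
Minimum tick count = 43; winners = [1]; smallest index = 1

Answer: 1 43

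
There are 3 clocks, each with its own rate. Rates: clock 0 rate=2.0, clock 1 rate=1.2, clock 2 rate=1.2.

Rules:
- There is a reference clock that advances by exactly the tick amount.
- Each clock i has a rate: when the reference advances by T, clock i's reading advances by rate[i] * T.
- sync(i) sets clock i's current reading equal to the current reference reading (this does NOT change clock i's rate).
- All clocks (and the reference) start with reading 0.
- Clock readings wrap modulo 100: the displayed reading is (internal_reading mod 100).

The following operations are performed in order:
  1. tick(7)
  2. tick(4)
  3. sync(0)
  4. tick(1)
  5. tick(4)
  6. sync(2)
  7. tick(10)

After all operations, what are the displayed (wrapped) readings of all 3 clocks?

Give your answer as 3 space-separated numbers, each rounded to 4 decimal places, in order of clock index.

Answer: 41.0000 31.2000 28.0000

Derivation:
After op 1 tick(7): ref=7.0000 raw=[14.0000 8.4000 8.4000]
After op 2 tick(4): ref=11.0000 raw=[22.0000 13.2000 13.2000]
After op 3 sync(0): ref=11.0000 raw=[11.0000 13.2000 13.2000]
After op 4 tick(1): ref=12.0000 raw=[13.0000 14.4000 14.4000]
After op 5 tick(4): ref=16.0000 raw=[21.0000 19.2000 19.2000]
After op 6 sync(2): ref=16.0000 raw=[21.0000 19.2000 16.0000]
After op 7 tick(10): ref=26.0000 raw=[41.0000 31.2000 28.0000]
Wrap final raw readings (mod 100): 41.0000 mod 100 = 41.0000; 31.2000 mod 100 = 31.2000; 28.0000 mod 100 = 28.0000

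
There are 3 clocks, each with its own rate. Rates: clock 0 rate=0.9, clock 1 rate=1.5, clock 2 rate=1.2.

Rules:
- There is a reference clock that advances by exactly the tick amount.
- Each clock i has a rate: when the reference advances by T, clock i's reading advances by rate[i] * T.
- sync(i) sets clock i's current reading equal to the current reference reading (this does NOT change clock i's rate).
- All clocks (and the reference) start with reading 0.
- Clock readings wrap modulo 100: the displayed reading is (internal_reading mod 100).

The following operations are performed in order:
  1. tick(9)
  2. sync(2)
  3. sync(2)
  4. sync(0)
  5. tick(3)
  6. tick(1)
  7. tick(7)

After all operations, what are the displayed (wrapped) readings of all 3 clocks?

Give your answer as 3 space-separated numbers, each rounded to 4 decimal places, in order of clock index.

Answer: 18.9000 30.0000 22.2000

Derivation:
After op 1 tick(9): ref=9.0000 raw=[8.1000 13.5000 10.8000]
After op 2 sync(2): ref=9.0000 raw=[8.1000 13.5000 9.0000]
After op 3 sync(2): ref=9.0000 raw=[8.1000 13.5000 9.0000]
After op 4 sync(0): ref=9.0000 raw=[9.0000 13.5000 9.0000]
After op 5 tick(3): ref=12.0000 raw=[11.7000 18.0000 12.6000]
After op 6 tick(1): ref=13.0000 raw=[12.6000 19.5000 13.8000]
After op 7 tick(7): ref=20.0000 raw=[18.9000 30.0000 22.2000]
Wrap final raw readings (mod 100): 18.9000 mod 100 = 18.9000; 30.0000 mod 100 = 30.0000; 22.2000 mod 100 = 22.2000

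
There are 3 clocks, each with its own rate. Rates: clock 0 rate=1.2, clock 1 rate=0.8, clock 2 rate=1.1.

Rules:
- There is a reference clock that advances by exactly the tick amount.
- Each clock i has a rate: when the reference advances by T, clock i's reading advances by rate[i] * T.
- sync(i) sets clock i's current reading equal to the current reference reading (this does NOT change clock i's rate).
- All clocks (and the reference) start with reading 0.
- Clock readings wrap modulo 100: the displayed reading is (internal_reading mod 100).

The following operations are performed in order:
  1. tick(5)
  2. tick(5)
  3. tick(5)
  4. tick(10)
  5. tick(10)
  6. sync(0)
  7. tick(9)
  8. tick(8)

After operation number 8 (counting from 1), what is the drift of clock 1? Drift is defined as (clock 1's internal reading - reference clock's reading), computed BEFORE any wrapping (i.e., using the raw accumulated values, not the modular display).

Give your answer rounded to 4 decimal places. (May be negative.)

After op 1 tick(5): ref=5.0000 raw=[6.0000 4.0000 5.5000]
After op 2 tick(5): ref=10.0000 raw=[12.0000 8.0000 11.0000]
After op 3 tick(5): ref=15.0000 raw=[18.0000 12.0000 16.5000]
After op 4 tick(10): ref=25.0000 raw=[30.0000 20.0000 27.5000]
After op 5 tick(10): ref=35.0000 raw=[42.0000 28.0000 38.5000]
After op 6 sync(0): ref=35.0000 raw=[35.0000 28.0000 38.5000]
After op 7 tick(9): ref=44.0000 raw=[45.8000 35.2000 48.4000]
After op 8 tick(8): ref=52.0000 raw=[55.4000 41.6000 57.2000]
Drift of clock 1 after op 8: 41.6000 - 52.0000 = -10.4000

Answer: -10.4000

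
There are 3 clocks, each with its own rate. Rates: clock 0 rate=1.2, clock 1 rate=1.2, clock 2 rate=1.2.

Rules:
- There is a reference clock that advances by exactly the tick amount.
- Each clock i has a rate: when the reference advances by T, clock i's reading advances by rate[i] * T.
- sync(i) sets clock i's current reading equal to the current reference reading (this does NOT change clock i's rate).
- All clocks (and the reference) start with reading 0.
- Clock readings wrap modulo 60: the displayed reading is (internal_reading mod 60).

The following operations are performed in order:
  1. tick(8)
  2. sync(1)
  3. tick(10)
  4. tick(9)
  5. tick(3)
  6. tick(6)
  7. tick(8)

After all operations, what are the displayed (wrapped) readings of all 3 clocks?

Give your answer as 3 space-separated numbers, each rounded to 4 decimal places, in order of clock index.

Answer: 52.8000 51.2000 52.8000

Derivation:
After op 1 tick(8): ref=8.0000 raw=[9.6000 9.6000 9.6000]
After op 2 sync(1): ref=8.0000 raw=[9.6000 8.0000 9.6000]
After op 3 tick(10): ref=18.0000 raw=[21.6000 20.0000 21.6000]
After op 4 tick(9): ref=27.0000 raw=[32.4000 30.8000 32.4000]
After op 5 tick(3): ref=30.0000 raw=[36.0000 34.4000 36.0000]
After op 6 tick(6): ref=36.0000 raw=[43.2000 41.6000 43.2000]
After op 7 tick(8): ref=44.0000 raw=[52.8000 51.2000 52.8000]
Wrap final raw readings (mod 60): 52.8000 mod 60 = 52.8000; 51.2000 mod 60 = 51.2000; 52.8000 mod 60 = 52.8000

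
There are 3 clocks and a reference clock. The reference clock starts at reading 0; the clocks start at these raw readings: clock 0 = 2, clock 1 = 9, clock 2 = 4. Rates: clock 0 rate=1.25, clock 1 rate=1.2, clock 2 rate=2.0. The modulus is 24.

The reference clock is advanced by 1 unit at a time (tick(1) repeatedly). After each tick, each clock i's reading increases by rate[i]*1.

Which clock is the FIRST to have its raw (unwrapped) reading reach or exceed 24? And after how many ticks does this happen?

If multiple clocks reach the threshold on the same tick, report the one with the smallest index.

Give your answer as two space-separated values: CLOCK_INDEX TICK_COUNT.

Answer: 2 10

Derivation:
clock 0: start=2, rate=1.25, needs 24-2 = 22; ticks = ceil(22/1.25) = ceil(17.6000) = 18; reading at tick 18 = 2 + 1.25*18 = 24.5000
clock 1: start=9, rate=1.2, needs 24-9 = 15; ticks = ceil(15/1.2) = ceil(12.5000) = 13; reading at tick 13 = 9 + 1.2*13 = 24.6000
clock 2: start=4, rate=2.0, needs 24-4 = 20; ticks = ceil(20/2.0) = ceil(10.0000) = 10; reading at tick 10 = 4 + 2.0*10 = 24.0000
Minimum tick count = 10; winners = [2]; smallest index = 2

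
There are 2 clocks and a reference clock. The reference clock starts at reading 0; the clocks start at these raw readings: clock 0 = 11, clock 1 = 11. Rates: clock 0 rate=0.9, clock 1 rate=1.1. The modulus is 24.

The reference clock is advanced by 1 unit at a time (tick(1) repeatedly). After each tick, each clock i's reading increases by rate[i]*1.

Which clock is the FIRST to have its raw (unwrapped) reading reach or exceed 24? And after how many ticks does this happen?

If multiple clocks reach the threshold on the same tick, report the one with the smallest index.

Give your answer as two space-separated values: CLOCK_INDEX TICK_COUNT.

Answer: 1 12

Derivation:
clock 0: start=11, rate=0.9, needs 24-11 = 13; ticks = ceil(13/0.9) = ceil(14.4444) = 15; reading at tick 15 = 11 + 0.9*15 = 24.5000
clock 1: start=11, rate=1.1, needs 24-11 = 13; ticks = ceil(13/1.1) = ceil(11.8182) = 12; reading at tick 12 = 11 + 1.1*12 = 24.2000
Minimum tick count = 12; winners = [1]; smallest index = 1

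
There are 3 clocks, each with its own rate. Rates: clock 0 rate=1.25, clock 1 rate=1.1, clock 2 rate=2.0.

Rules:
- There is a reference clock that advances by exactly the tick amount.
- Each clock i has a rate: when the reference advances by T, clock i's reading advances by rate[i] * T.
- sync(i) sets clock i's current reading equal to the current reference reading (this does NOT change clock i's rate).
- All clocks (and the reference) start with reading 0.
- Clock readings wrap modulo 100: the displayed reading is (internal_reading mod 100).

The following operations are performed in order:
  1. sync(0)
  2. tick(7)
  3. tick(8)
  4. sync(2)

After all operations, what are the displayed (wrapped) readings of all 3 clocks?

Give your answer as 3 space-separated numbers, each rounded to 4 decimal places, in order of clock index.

After op 1 sync(0): ref=0.0000 raw=[0.0000 0.0000 0.0000]
After op 2 tick(7): ref=7.0000 raw=[8.7500 7.7000 14.0000]
After op 3 tick(8): ref=15.0000 raw=[18.7500 16.5000 30.0000]
After op 4 sync(2): ref=15.0000 raw=[18.7500 16.5000 15.0000]
Wrap final raw readings (mod 100): 18.7500 mod 100 = 18.7500; 16.5000 mod 100 = 16.5000; 15.0000 mod 100 = 15.0000

Answer: 18.7500 16.5000 15.0000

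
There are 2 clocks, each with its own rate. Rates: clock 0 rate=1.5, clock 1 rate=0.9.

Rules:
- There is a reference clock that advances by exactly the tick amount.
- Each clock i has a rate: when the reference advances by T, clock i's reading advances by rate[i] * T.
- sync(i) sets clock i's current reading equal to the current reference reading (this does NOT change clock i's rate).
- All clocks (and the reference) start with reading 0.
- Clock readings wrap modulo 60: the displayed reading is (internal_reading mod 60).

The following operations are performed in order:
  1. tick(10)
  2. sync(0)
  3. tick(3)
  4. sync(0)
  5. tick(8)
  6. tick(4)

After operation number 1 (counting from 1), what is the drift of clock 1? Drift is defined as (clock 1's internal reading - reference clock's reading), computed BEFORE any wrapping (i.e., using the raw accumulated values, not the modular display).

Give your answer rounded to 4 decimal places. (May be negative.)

Answer: -1.0000

Derivation:
After op 1 tick(10): ref=10.0000 raw=[15.0000 9.0000]
Drift of clock 1 after op 1: 9.0000 - 10.0000 = -1.0000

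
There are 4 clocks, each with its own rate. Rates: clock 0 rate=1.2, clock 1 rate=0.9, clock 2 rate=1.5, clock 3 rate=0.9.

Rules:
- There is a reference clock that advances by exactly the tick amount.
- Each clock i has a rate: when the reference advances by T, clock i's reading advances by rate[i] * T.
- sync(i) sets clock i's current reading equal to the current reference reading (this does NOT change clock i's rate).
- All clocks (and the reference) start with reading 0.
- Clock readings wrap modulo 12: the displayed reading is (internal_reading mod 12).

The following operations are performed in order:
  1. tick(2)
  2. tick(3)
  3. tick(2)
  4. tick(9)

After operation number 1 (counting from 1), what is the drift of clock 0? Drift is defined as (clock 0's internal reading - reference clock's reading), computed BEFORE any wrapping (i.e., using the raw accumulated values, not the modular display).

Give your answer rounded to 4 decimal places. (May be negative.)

After op 1 tick(2): ref=2.0000 raw=[2.4000 1.8000 3.0000 1.8000]
Drift of clock 0 after op 1: 2.4000 - 2.0000 = 0.4000

Answer: 0.4000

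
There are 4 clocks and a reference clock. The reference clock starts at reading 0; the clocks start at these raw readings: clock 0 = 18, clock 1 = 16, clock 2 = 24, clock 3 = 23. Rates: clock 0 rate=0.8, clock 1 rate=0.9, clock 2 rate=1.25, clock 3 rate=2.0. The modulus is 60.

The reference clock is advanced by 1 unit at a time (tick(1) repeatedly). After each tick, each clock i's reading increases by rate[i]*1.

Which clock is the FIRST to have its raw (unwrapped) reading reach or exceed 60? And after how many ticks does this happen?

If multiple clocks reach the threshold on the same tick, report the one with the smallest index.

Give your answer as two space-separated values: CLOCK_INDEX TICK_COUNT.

clock 0: start=18, rate=0.8, needs 60-18 = 42; ticks = ceil(42/0.8) = ceil(52.5000) = 53; reading at tick 53 = 18 + 0.8*53 = 60.4000
clock 1: start=16, rate=0.9, needs 60-16 = 44; ticks = ceil(44/0.9) = ceil(48.8889) = 49; reading at tick 49 = 16 + 0.9*49 = 60.1000
clock 2: start=24, rate=1.25, needs 60-24 = 36; ticks = ceil(36/1.25) = ceil(28.8000) = 29; reading at tick 29 = 24 + 1.25*29 = 60.2500
clock 3: start=23, rate=2.0, needs 60-23 = 37; ticks = ceil(37/2.0) = ceil(18.5000) = 19; reading at tick 19 = 23 + 2.0*19 = 61.0000
Minimum tick count = 19; winners = [3]; smallest index = 3

Answer: 3 19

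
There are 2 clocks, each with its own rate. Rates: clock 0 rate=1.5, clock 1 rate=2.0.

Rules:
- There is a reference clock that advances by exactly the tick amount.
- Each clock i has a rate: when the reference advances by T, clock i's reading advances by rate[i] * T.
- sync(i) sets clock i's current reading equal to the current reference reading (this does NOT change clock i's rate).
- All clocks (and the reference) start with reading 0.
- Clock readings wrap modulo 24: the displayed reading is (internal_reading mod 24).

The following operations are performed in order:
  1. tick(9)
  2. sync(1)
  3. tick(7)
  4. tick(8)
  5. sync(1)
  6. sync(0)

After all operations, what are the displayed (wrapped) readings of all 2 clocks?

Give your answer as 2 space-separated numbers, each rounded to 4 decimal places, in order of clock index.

Answer: 0.0000 0.0000

Derivation:
After op 1 tick(9): ref=9.0000 raw=[13.5000 18.0000]
After op 2 sync(1): ref=9.0000 raw=[13.5000 9.0000]
After op 3 tick(7): ref=16.0000 raw=[24.0000 23.0000]
After op 4 tick(8): ref=24.0000 raw=[36.0000 39.0000]
After op 5 sync(1): ref=24.0000 raw=[36.0000 24.0000]
After op 6 sync(0): ref=24.0000 raw=[24.0000 24.0000]
Wrap final raw readings (mod 24): 24.0000 mod 24 = 0.0000; 24.0000 mod 24 = 0.0000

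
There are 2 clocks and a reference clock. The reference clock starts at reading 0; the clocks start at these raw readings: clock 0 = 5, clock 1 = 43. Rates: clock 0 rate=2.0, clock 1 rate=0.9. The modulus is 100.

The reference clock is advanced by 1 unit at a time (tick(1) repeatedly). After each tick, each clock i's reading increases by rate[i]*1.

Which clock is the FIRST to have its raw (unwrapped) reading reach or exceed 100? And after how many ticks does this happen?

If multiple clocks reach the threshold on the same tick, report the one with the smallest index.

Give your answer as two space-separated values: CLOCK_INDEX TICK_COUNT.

Answer: 0 48

Derivation:
clock 0: start=5, rate=2.0, needs 100-5 = 95; ticks = ceil(95/2.0) = ceil(47.5000) = 48; reading at tick 48 = 5 + 2.0*48 = 101.0000
clock 1: start=43, rate=0.9, needs 100-43 = 57; ticks = ceil(57/0.9) = ceil(63.3333) = 64; reading at tick 64 = 43 + 0.9*64 = 100.6000
Minimum tick count = 48; winners = [0]; smallest index = 0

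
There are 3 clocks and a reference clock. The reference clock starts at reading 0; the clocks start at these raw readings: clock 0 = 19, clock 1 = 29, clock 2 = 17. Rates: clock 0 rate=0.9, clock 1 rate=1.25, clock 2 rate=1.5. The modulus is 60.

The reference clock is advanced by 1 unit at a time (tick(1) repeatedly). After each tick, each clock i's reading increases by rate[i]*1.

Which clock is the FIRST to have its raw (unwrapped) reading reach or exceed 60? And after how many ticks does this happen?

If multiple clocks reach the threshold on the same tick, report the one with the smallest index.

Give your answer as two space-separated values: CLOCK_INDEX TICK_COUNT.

clock 0: start=19, rate=0.9, needs 60-19 = 41; ticks = ceil(41/0.9) = ceil(45.5556) = 46; reading at tick 46 = 19 + 0.9*46 = 60.4000
clock 1: start=29, rate=1.25, needs 60-29 = 31; ticks = ceil(31/1.25) = ceil(24.8000) = 25; reading at tick 25 = 29 + 1.25*25 = 60.2500
clock 2: start=17, rate=1.5, needs 60-17 = 43; ticks = ceil(43/1.5) = ceil(28.6667) = 29; reading at tick 29 = 17 + 1.5*29 = 60.5000
Minimum tick count = 25; winners = [1]; smallest index = 1

Answer: 1 25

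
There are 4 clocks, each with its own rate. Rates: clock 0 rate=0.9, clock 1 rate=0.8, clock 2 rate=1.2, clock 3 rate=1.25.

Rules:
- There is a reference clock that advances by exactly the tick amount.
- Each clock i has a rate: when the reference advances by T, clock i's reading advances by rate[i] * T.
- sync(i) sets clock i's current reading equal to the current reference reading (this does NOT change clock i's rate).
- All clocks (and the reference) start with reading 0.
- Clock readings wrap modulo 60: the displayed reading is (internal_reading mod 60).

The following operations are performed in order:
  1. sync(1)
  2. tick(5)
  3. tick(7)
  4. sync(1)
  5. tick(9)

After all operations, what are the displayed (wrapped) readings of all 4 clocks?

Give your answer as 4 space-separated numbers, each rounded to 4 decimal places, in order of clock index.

Answer: 18.9000 19.2000 25.2000 26.2500

Derivation:
After op 1 sync(1): ref=0.0000 raw=[0.0000 0.0000 0.0000 0.0000]
After op 2 tick(5): ref=5.0000 raw=[4.5000 4.0000 6.0000 6.2500]
After op 3 tick(7): ref=12.0000 raw=[10.8000 9.6000 14.4000 15.0000]
After op 4 sync(1): ref=12.0000 raw=[10.8000 12.0000 14.4000 15.0000]
After op 5 tick(9): ref=21.0000 raw=[18.9000 19.2000 25.2000 26.2500]
Wrap final raw readings (mod 60): 18.9000 mod 60 = 18.9000; 19.2000 mod 60 = 19.2000; 25.2000 mod 60 = 25.2000; 26.2500 mod 60 = 26.2500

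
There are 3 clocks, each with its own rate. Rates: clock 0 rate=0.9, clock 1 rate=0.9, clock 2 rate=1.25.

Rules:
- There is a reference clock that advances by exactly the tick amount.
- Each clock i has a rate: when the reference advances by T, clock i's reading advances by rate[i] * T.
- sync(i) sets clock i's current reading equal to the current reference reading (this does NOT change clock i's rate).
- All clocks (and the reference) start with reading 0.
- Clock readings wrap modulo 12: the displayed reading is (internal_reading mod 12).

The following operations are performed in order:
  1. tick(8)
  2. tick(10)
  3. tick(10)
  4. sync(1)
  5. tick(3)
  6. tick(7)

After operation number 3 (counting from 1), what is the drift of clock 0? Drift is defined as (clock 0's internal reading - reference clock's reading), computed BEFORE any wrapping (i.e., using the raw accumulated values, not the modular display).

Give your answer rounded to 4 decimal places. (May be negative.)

After op 1 tick(8): ref=8.0000 raw=[7.2000 7.2000 10.0000]
After op 2 tick(10): ref=18.0000 raw=[16.2000 16.2000 22.5000]
After op 3 tick(10): ref=28.0000 raw=[25.2000 25.2000 35.0000]
Drift of clock 0 after op 3: 25.2000 - 28.0000 = -2.8000

Answer: -2.8000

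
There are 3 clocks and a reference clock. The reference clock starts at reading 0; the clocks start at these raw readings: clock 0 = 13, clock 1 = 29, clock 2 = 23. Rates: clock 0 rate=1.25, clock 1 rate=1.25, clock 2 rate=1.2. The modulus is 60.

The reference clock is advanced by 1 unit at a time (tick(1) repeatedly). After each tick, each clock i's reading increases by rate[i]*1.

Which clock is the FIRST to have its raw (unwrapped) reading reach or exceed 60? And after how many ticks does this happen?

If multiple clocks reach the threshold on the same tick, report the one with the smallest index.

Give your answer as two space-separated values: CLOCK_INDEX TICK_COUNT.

Answer: 1 25

Derivation:
clock 0: start=13, rate=1.25, needs 60-13 = 47; ticks = ceil(47/1.25) = ceil(37.6000) = 38; reading at tick 38 = 13 + 1.25*38 = 60.5000
clock 1: start=29, rate=1.25, needs 60-29 = 31; ticks = ceil(31/1.25) = ceil(24.8000) = 25; reading at tick 25 = 29 + 1.25*25 = 60.2500
clock 2: start=23, rate=1.2, needs 60-23 = 37; ticks = ceil(37/1.2) = ceil(30.8333) = 31; reading at tick 31 = 23 + 1.2*31 = 60.2000
Minimum tick count = 25; winners = [1]; smallest index = 1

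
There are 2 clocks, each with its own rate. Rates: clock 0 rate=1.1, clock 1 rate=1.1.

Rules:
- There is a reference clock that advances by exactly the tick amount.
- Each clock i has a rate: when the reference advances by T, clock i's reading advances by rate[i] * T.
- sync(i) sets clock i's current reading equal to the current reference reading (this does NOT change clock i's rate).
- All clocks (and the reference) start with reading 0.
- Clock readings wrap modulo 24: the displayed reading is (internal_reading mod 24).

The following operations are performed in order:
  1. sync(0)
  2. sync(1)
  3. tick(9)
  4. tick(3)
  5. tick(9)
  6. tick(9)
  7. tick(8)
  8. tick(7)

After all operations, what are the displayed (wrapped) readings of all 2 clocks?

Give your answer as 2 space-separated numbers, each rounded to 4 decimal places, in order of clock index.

Answer: 1.5000 1.5000

Derivation:
After op 1 sync(0): ref=0.0000 raw=[0.0000 0.0000]
After op 2 sync(1): ref=0.0000 raw=[0.0000 0.0000]
After op 3 tick(9): ref=9.0000 raw=[9.9000 9.9000]
After op 4 tick(3): ref=12.0000 raw=[13.2000 13.2000]
After op 5 tick(9): ref=21.0000 raw=[23.1000 23.1000]
After op 6 tick(9): ref=30.0000 raw=[33.0000 33.0000]
After op 7 tick(8): ref=38.0000 raw=[41.8000 41.8000]
After op 8 tick(7): ref=45.0000 raw=[49.5000 49.5000]
Wrap final raw readings (mod 24): 49.5000 mod 24 = 1.5000; 49.5000 mod 24 = 1.5000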